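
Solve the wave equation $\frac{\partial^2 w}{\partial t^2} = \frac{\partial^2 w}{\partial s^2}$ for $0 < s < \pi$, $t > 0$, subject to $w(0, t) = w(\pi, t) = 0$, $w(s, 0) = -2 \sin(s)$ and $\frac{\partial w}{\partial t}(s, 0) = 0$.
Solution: Separating variables: $w = \sum [A_n \cos(\omega_n t) + B_n \sin(\omega_n t)] \sin(ns)$, $\omega_n = n$. From ICs: $A_1=-2$.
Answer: $w(s, t) = -2 \sin(s) \cos(t)$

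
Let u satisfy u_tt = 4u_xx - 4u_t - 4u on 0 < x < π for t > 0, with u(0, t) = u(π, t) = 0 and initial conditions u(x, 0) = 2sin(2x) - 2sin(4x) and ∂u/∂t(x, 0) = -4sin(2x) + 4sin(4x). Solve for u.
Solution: Substitute u = exp(-2t)w.
Then u_t = exp(-2t)(w_t - 2w), u_tt = exp(-2t)(w_tt - 4w_t + 4w), u_xx = exp(-2t)w_xx; substituting and dividing by exp(-2t), the lower-order terms cancel: w_tt = 4w_xx (standard wave equation).
Data for w: w(x,0) = u(x,0) = 2sin(2x) - 2sin(4x); w_t(x,0) = u_t(x,0) + 2u(x,0) = 0. The boundary conditions carry over: w(0,t) = w(π,t) = 0.
Separating variables: w = Σ [A_n cos(ω_n t) + B_n sin(ω_n t)] sin(nx), ω_n = 2n. From ICs: A_2=2, A_4=-2.
So w(x,t) = 2sin(2x)cos(4t) - 2sin(4x)cos(8t), and u(x,t) = exp(-2t)w(x,t).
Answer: u(x, t) = 2exp(-2t)sin(2x)cos(4t) - 2exp(-2t)sin(4x)cos(8t)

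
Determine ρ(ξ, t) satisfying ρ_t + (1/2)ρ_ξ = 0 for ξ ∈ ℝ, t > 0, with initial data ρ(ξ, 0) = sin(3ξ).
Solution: By method of characteristics (waves move right with speed 1/2):
Along characteristics ξ - (1/2)t = const, ρ is constant, so ρ(ξ,t) = f(ξ - (1/2)t) with f = ρ(·, 0).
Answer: ρ(ξ, t) = -sin(3t/2 - 3ξ)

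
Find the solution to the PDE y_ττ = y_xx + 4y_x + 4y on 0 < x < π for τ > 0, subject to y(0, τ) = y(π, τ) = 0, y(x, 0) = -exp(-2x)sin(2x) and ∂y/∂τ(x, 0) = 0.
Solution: Substitute y = exp(-2x)u, i.e. u = exp(2x)y.
By the product rule, y_x = exp(-2x)(u_x - 2u), y_xx = exp(-2x)(u_xx - 4u_x + 4u), y_ττ = exp(-2x)u_ττ.
Substituting into the PDE and dividing by exp(-2x): u_ττ = (u_xx - 4u_x + 4u) + 4(u_x - 2u) + 4u.
The lower-order terms cancel, leaving the standard wave equation u_ττ = u_xx.
Initial data for u: u(x,0) = exp(2x)y(x,0) = -sin(2x); u_τ(x,0) = exp(2x)y_τ(x,0) = 0. The boundary conditions carry over: u(0,τ) = u(π,τ) = 0.
Solve for u:
  Using separation of variables u = X(x)T(τ):
  Eigenfunctions: sin(nx), n = 1, 2, 3, ...
  General solution: u(x, τ) = Σ [A_n cos(n τ) + B_n sin(n τ)] sin(nx)
  From u(x,0) = -sin(2x): A_2=-1. From u_τ(x,0) = 0: all B_n = 0.
Hence u(x,τ) = -sin(2x)cos(2τ).
Transform back: y(x,τ) = exp(-2x)u(x,τ).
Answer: y(x, τ) = -exp(-2x)sin(2x)cos(2τ)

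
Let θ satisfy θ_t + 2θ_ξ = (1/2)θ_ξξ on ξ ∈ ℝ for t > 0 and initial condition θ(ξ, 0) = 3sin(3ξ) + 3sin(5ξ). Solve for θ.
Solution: Change to a moving frame: let η = ξ - 2t, σ = t and write θ(ξ,t) = u(η,σ).
By the chain rule θ_t = u_σ - 2u_η, θ_ξ = u_η, θ_ξξ = u_ηη.
Then θ_t + 2θ_ξ = u_σ: the advection term cancels and the PDE becomes the heat equation u_σ = (1/2)u_ηη on η ∈ ℝ.
Initial data: u(η,0) = θ(η,0) = 3sin(3η) + 3sin(5η).
On η ∈ ℝ each mode satisfies (sin(nη))″ = -n² sin(nη), so exp(-n²σ/2) sin(nη) solves the heat equation; by superposition u(η,σ) = Σ c_n exp(-n²σ/2) sin(nη).
Reading off the coefficients: c_3=3, c_5=3, so u(η,σ) = 3exp(-9σ/2)sin(3η) + 3exp(-25σ/2)sin(5η).
Substituting back η = ξ - 2t, σ = t: θ(ξ,t) = u(ξ - 2t, t).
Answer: θ(ξ, t) = -3exp(-9t/2)sin(6t - 3ξ) - 3exp(-25t/2)sin(10t - 5ξ)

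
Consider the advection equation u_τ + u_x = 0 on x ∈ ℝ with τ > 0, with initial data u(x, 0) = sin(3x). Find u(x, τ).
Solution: By method of characteristics (waves move right with speed 1):
Along characteristics x - τ = const, u is constant, so u(x,τ) = f(x - τ) with f = u(·, 0).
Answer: u(x, τ) = sin(3x - 3τ)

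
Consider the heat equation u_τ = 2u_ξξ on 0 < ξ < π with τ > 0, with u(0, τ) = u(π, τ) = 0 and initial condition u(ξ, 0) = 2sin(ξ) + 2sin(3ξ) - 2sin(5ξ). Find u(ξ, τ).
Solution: Separating variables: u = Σ c_n exp(-2n²τ) sin(nξ). From u(ξ,0) = 2sin(ξ) + 2sin(3ξ) - 2sin(5ξ): c_1=2, c_3=2, c_5=-2.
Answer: u(ξ, τ) = 2exp(-2τ)sin(ξ) + 2exp(-18τ)sin(3ξ) - 2exp(-50τ)sin(5ξ)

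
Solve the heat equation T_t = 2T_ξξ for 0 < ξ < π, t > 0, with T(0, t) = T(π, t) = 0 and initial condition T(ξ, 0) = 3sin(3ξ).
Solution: Using separation of variables T = X(ξ)G(t):
Eigenfunctions: sin(nξ), n = 1, 2, 3, ...
General solution: T(ξ, t) = Σ c_n sin(nξ) exp(-2n² t)
Matching T(ξ,0) = 3sin(3ξ) term by term: c_3=3.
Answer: T(ξ, t) = 3exp(-18t)sin(3ξ)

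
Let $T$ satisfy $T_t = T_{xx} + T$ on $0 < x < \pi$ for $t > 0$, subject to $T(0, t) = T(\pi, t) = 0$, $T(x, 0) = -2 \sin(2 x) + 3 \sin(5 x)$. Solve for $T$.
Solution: Substitute $T = e^{t}u$, i.e. $u = e^{-t}T$.
By the product rule, $T_t = e^{t}(u_t + u)$, $T_{xx} = e^{t}u_{xx}$.
Substituting into the PDE and dividing by $e^{t}$: $u_t + u = u_{xx} + u$.
The lower-order terms cancel, leaving the standard heat equation $u_t = u_{xx}$.
Initial data for $u$: $u(x,0) = T(x,0) = -2 \sin(2 x) + 3 \sin(5 x)$. The boundary conditions carry over: $u(0,t) = u(\pi,t) = 0$.
Solve for $u$:
  Using separation of variables $u = X(x)G(t)$:
  Eigenfunctions: $\sin(nx)$, $n = 1, 2, 3, \ldots$
  General solution: $u(x, t) = \sum c_n \sin(nx) e^{-n^2 t}$
  Matching $u(x,0) = -2 \sin(2 x) + 3 \sin(5 x)$ term by term: $c_2=-2, c_5=3$.
Hence $u(x,t) = -2 e^{-4 t} \sin(2 x) + 3 e^{-25 t} \sin(5 x)$.
Transform back: $T(x,t) = e^{t}u(x,t)$.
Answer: $T(x, t) = -2 e^{-3 t} \sin(2 x) + 3 e^{-24 t} \sin(5 x)$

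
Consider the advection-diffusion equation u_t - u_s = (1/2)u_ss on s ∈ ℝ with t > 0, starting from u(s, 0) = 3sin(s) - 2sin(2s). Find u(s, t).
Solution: Moving frame: η = s + t, σ = t, u = w(η,σ), so u_t = w_σ + w_η and u_ss = w_ηη.
Hence u_t - u_s = w_σ and the PDE becomes the heat equation w_σ = (1/2)w_ηη on η ∈ ℝ.
Initial data: w(η,0) = u(η,0) = 3sin(η) - 2sin(2η). Each mode sin(nη) decays as exp(-n²σ/2) on ℝ, so w(η,σ) = Σ c_n exp(-n²σ/2) sin(nη) with c_1=3, c_2=-2: w(η,σ) = -2exp(-2σ)sin(2η) + 3exp(-σ/2)sin(η).
Substituting back: u(s,t) = w(s + t, t).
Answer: u(s, t) = -2exp(-2t)sin(2s + 2t) + 3exp(-t/2)sin(s + t)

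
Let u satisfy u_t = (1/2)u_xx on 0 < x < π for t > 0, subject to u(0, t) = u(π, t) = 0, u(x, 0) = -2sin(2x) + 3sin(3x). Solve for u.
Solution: Using separation of variables u = X(x)T(t):
Eigenfunctions: sin(nx), n = 1, 2, 3, ...
General solution: u(x, t) = Σ c_n sin(nx) exp(-n² t/2)
Matching u(x,0) = -2sin(2x) + 3sin(3x) term by term: c_2=-2, c_3=3.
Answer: u(x, t) = -2exp(-2t)sin(2x) + 3exp(-9t/2)sin(3x)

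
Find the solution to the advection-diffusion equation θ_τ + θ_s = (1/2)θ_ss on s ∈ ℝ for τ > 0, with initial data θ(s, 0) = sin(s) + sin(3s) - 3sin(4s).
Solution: Moving frame: η = s - τ, σ = τ, θ = u(η,σ), so θ_τ = u_σ - u_η and θ_ss = u_ηη.
Hence θ_τ + θ_s = u_σ and the PDE becomes the heat equation u_σ = (1/2)u_ηη on η ∈ ℝ.
Initial data: u(η,0) = θ(η,0) = sin(η) + sin(3η) - 3sin(4η). Each mode sin(nη) decays as exp(-n²σ/2) on ℝ, so u(η,σ) = Σ c_n exp(-n²σ/2) sin(nη) with c_1=1, c_3=1, c_4=-3: u(η,σ) = -3exp(-8σ)sin(4η) + exp(-σ/2)sin(η) + exp(-9σ/2)sin(3η).
Substituting back: θ(s,τ) = u(s - τ, τ).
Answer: θ(s, τ) = -3exp(-8τ)sin(4s - 4τ) + exp(-τ/2)sin(s - τ) + exp(-9τ/2)sin(3s - 3τ)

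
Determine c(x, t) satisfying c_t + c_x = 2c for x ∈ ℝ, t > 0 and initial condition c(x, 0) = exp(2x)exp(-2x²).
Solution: Substitute c = exp(2x)u, i.e. u = exp(-2x)c.
By the product rule, c_x = exp(2x)(u_x + 2u), c_t = exp(2x)u_t.
Substituting into the PDE and dividing by exp(2x): u_t + (u_x + 2u) = 2u.
The lower-order terms cancel, leaving the standard advection equation u_t + u_x = 0.
Initial data for u: u(x,0) = exp(-2x)c(x,0) = exp(-2x²).
Solve for u:
  By method of characteristics (waves move right with speed 1):
  Along characteristics x - t = const, u is constant, so u(x,t) = f(x - t) with f = u(·, 0).
Hence u(x,t) = exp(-2(-t + x)²).
Transform back: c(x,t) = exp(2x)u(x,t).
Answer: c(x, t) = exp(2x)exp(-2(-t + x)²)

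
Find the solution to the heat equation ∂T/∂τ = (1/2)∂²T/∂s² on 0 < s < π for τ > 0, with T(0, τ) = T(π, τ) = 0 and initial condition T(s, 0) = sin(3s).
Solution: Using separation of variables T = X(s)G(τ):
Eigenfunctions: sin(ns), n = 1, 2, 3, ...
General solution: T(s, τ) = Σ c_n sin(ns) exp(-n² τ/2)
Matching T(s,0) = sin(3s) term by term: c_3=1.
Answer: T(s, τ) = exp(-9τ/2)sin(3s)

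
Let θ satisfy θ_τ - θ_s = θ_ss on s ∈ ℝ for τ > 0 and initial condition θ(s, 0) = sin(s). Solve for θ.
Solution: Moving frame: η = s + τ, σ = τ, θ = u(η,σ), so θ_τ = u_σ + u_η and θ_ss = u_ηη.
Hence θ_τ - θ_s = u_σ and the PDE becomes the heat equation u_σ = u_ηη on η ∈ ℝ.
Initial data: u(η,0) = θ(η,0) = sin(η). Each mode sin(nη) decays as exp(-n²σ) on ℝ, so u(η,σ) = Σ c_n exp(-n²σ) sin(nη) with c_1=1: u(η,σ) = exp(-σ)sin(η).
Substituting back: θ(s,τ) = u(s + τ, τ).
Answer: θ(s, τ) = exp(-τ)sin(s + τ)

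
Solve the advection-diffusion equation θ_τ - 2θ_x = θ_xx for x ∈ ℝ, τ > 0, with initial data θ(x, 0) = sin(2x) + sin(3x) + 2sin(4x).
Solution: Change to a moving frame: let η = x + 2τ, σ = τ and write θ(x,τ) = u(η,σ).
By the chain rule θ_τ = u_σ + 2u_η, θ_x = u_η, θ_xx = u_ηη.
Then θ_τ - 2θ_x = u_σ: the advection term cancels and the PDE becomes the heat equation u_σ = u_ηη on η ∈ ℝ.
Initial data: u(η,0) = θ(η,0) = sin(2η) + sin(3η) + 2sin(4η).
On η ∈ ℝ each mode satisfies (sin(nη))″ = -n² sin(nη), so exp(-n²σ) sin(nη) solves the heat equation; by superposition u(η,σ) = Σ c_n exp(-n²σ) sin(nη).
Reading off the coefficients: c_2=1, c_3=1, c_4=2, so u(η,σ) = exp(-4σ)sin(2η) + exp(-9σ)sin(3η) + 2exp(-16σ)sin(4η).
Substituting back η = x + 2τ, σ = τ: θ(x,τ) = u(x + 2τ, τ).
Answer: θ(x, τ) = exp(-4τ)sin(2x + 4τ) + exp(-9τ)sin(3x + 6τ) + 2exp(-16τ)sin(4x + 8τ)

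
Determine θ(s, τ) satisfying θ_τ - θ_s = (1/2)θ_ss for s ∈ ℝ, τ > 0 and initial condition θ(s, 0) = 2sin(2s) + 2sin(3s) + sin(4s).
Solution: Moving frame: η = s + τ, σ = τ, θ = u(η,σ), so θ_τ = u_σ + u_η and θ_ss = u_ηη.
Hence θ_τ - θ_s = u_σ and the PDE becomes the heat equation u_σ = (1/2)u_ηη on η ∈ ℝ.
Initial data: u(η,0) = θ(η,0) = 2sin(2η) + 2sin(3η) + sin(4η). Each mode sin(nη) decays as exp(-n²σ/2) on ℝ, so u(η,σ) = Σ c_n exp(-n²σ/2) sin(nη) with c_2=2, c_3=2, c_4=1: u(η,σ) = 2exp(-2σ)sin(2η) + exp(-8σ)sin(4η) + 2exp(-9σ/2)sin(3η).
Substituting back: θ(s,τ) = u(s + τ, τ).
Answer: θ(s, τ) = 2exp(-2τ)sin(2s + 2τ) + exp(-8τ)sin(4s + 4τ) + 2exp(-9τ/2)sin(3s + 3τ)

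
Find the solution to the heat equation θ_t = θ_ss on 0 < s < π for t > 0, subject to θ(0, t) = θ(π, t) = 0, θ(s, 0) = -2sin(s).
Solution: Using separation of variables θ = X(s)G(t):
Eigenfunctions: sin(ns), n = 1, 2, 3, ...
General solution: θ(s, t) = Σ c_n sin(ns) exp(-n² t)
Matching θ(s,0) = -2sin(s) term by term: c_1=-2.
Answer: θ(s, t) = -2exp(-t)sin(s)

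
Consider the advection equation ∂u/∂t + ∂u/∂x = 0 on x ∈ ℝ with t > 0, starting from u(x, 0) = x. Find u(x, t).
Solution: By characteristics (dx/dt = 1), u(x,t) = f(x - t) with f = u(·, 0).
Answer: u(x, t) = -t + x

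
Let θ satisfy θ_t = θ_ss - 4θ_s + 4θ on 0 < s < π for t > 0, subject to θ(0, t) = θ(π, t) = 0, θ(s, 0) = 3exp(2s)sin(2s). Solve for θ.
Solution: Substitute θ = exp(2s)u.
Then θ_s = exp(2s)(u_s + 2u), θ_ss = exp(2s)(u_ss + 4u_s + 4u), θ_t = exp(2s)u_t; substituting and dividing by exp(2s), the lower-order terms cancel: u_t = u_ss (standard heat equation).
Data for u: u(s,0) = exp(-2s)θ(s,0) = 3sin(2s). The boundary conditions carry over: u(0,t) = u(π,t) = 0.
Separating variables: u = Σ c_n exp(-n²t) sin(ns). From u(s,0) = 3sin(2s): c_2=3.
So u(s,t) = 3exp(-4t)sin(2s), and θ(s,t) = exp(2s)u(s,t).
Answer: θ(s, t) = 3exp(2s)exp(-4t)sin(2s)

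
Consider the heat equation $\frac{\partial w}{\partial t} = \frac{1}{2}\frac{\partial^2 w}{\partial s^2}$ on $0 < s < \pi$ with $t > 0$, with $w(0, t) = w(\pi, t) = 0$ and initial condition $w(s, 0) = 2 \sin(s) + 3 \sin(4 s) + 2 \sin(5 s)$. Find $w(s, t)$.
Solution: Separating variables: $w = \sum c_n e^{-n^2t/2} \sin(ns)$. From $w(s,0) = 2 \sin(s) + 3 \sin(4 s) + 2 \sin(5 s)$: $c_1=2, c_4=3, c_5=2$.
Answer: $w(s, t) = 3 e^{-8 t} \sin(4 s) + 2 e^{-t/2} \sin(s) + 2 e^{-25 t/2} \sin(5 s)$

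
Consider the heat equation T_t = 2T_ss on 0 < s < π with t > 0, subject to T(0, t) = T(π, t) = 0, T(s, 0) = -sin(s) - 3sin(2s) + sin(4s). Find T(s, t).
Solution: Separating variables: T = Σ c_n exp(-2n²t) sin(ns). From T(s,0) = -sin(s) - 3sin(2s) + sin(4s): c_1=-1, c_2=-3, c_4=1.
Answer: T(s, t) = -exp(-2t)sin(s) - 3exp(-8t)sin(2s) + exp(-32t)sin(4s)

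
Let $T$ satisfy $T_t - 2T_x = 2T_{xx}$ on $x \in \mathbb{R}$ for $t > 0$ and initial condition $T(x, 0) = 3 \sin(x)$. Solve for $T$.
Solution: Change to a moving frame: let $\eta = x + 2t$, $\sigma = t$ and write $T(x,t) = u(\eta,\sigma)$.
By the chain rule $T_t = u_{\sigma} + 2u_{\eta}$, $T_x = u_{\eta}$, $T_{xx} = u_{\eta\eta}$.
Then $T_t - 2T_x = u_{\sigma}$: the advection term cancels and the PDE becomes the heat equation $u_{\sigma} = 2u_{\eta\eta}$ on $\eta \in \mathbb{R}$.
Initial data: $u(\eta,0) = T(\eta,0) = 3 \sin(\eta)$.
On $\eta \in \mathbb{R}$ each mode satisfies $(\sin(n\eta))'' = -n^2 \sin(n\eta)$, so $e^{-2n^2\sigma} \sin(n\eta)$ solves the heat equation; by superposition $u(\eta,\sigma) = \sum c_n e^{-2n^2\sigma} \sin(n\eta)$.
Reading off the coefficients: $c_1=3$, so $u(\eta,\sigma) = 3 e^{-2 \sigma} \sin(\eta)$.
Substituting back $\eta = x + 2t$, $\sigma = t$: $T(x,t) = u(x + 2t, t)$.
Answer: $T(x, t) = 3 e^{-2 t} \sin(2 t + x)$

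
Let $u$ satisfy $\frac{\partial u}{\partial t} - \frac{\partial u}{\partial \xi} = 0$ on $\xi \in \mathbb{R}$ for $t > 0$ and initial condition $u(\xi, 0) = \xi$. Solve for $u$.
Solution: By method of characteristics (waves move left with speed 1):
Along characteristics $\xi + t =$ const, $u$ is constant, so $u(\xi,t) = f(\xi + t)$ with $f = u( \cdot , 0)$.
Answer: $u(\xi, t) = \xi + t$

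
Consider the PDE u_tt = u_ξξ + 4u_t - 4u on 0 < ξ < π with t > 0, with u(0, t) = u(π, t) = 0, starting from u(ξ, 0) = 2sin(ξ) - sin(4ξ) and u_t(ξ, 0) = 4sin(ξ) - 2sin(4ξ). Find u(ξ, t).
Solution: Substitute u = exp(2t)w, i.e. w = exp(-2t)u.
By the product rule, u_t = exp(2t)(w_t + 2w), u_tt = exp(2t)(w_tt + 4w_t + 4w), u_ξξ = exp(2t)w_ξξ.
Substituting into the PDE and dividing by exp(2t): w_tt + 4w_t + 4w = w_ξξ + 4(w_t + 2w) - 4w.
The lower-order terms cancel, leaving the standard wave equation w_tt = w_ξξ.
Initial data for w: w(ξ,0) = u(ξ,0) = 2sin(ξ) - sin(4ξ); w_t(ξ,0) = u_t(ξ,0) - 2u(ξ,0) = 0. The boundary conditions carry over: w(0,t) = w(π,t) = 0.
Solve for w:
  Using separation of variables w = X(ξ)T(t):
  Eigenfunctions: sin(nξ), n = 1, 2, 3, ...
  General solution: w(ξ, t) = Σ [A_n cos(n t) + B_n sin(n t)] sin(nξ)
  From w(ξ,0) = 2sin(ξ) - sin(4ξ): A_1=2, A_4=-1. From w_t(ξ,0) = 0: all B_n = 0.
Hence w(ξ,t) = 2sin(ξ)cos(t) - sin(4ξ)cos(4t).
Transform back: u(ξ,t) = exp(2t)w(ξ,t).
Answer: u(ξ, t) = 2exp(2t)sin(ξ)cos(t) - exp(2t)sin(4ξ)cos(4t)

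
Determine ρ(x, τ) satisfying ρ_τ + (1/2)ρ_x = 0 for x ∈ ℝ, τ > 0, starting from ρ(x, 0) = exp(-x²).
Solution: By characteristics (dx/dτ = 1/2), ρ(x,τ) = f(x - (1/2)τ) with f = ρ(·, 0).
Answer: ρ(x, τ) = exp(-(x - τ/2)²)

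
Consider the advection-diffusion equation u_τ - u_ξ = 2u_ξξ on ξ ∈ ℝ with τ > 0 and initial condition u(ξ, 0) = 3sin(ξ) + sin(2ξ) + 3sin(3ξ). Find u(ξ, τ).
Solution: Moving frame: η = ξ + τ, σ = τ, u = w(η,σ), so u_τ = w_σ + w_η and u_ξξ = w_ηη.
Hence u_τ - u_ξ = w_σ and the PDE becomes the heat equation w_σ = 2w_ηη on η ∈ ℝ.
Initial data: w(η,0) = u(η,0) = 3sin(η) + sin(2η) + 3sin(3η). Each mode sin(nη) decays as exp(-2n²σ) on ℝ, so w(η,σ) = Σ c_n exp(-2n²σ) sin(nη) with c_1=3, c_2=1, c_3=3: w(η,σ) = 3exp(-2σ)sin(η) + exp(-8σ)sin(2η) + 3exp(-18σ)sin(3η).
Substituting back: u(ξ,τ) = w(ξ + τ, τ).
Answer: u(ξ, τ) = 3exp(-2τ)sin(ξ + τ) + exp(-8τ)sin(2ξ + 2τ) + 3exp(-18τ)sin(3ξ + 3τ)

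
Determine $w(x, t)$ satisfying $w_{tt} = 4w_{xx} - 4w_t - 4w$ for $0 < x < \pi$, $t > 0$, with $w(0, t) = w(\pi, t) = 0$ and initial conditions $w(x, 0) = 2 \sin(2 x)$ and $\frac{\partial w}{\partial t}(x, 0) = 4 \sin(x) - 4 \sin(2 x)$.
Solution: Substitute $w = e^{-2t}u$, i.e. $u = e^{2t}w$.
By the product rule, $w_t = e^{-2t}(u_t - 2u)$, $w_{tt} = e^{-2t}(u_{tt} - 4u_t + 4u)$, $w_{xx} = e^{-2t}u_{xx}$.
Substituting into the PDE and dividing by $e^{-2t}$: $u_{tt} - 4u_t + 4u = 4u_{xx} - 4(u_t - 2u) - 4u$.
The lower-order terms cancel, leaving the standard wave equation $u_{tt} = 4u_{xx}$.
Initial data for $u$: $u(x,0) = w(x,0) = 2 \sin(2 x)$; $u_t(x,0) = w_t(x,0) + 2w(x,0) = 4 \sin(x)$. The boundary conditions carry over: $u(0,t) = u(\pi,t) = 0$.
Solve for $u$:
  Using separation of variables $u = X(x)T(t)$:
  Eigenfunctions: $\sin(nx)$, $n = 1, 2, 3, \ldots$
  General solution: $u(x, t) = \sum [A_n \cos(2n t) + B_n \sin(2n t)] \sin(nx)$
  From $u(x,0) = 2 \sin(2 x)$: $A_2=2$. From $u_t(x,0) = 4 \sin(x)$, using $u_t(x,0) = \sum \omega_n B_n \sin(nx)$ with $\omega_n = 2n$: $B_1 = 4/2 = 2$.
Hence $u(x,t) = 2 \sin(2 t) \sin(x) + 2 \sin(2 x) \cos(4 t)$.
Transform back: $w(x,t) = e^{-2t}u(x,t)$.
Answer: $w(x, t) = 2 e^{-2 t} \sin(2 t) \sin(x) + 2 e^{-2 t} \sin(2 x) \cos(4 t)$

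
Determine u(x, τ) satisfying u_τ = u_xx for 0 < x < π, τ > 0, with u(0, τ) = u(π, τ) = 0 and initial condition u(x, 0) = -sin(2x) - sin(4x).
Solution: Separating variables: u = Σ c_n exp(-n²τ) sin(nx). From u(x,0) = -sin(2x) - sin(4x): c_2=-1, c_4=-1.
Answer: u(x, τ) = -exp(-4τ)sin(2x) - exp(-16τ)sin(4x)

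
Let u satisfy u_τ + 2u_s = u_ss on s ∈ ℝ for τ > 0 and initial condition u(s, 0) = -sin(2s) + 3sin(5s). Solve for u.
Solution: Change to a moving frame: let η = s - 2τ, σ = τ and write u(s,τ) = w(η,σ).
By the chain rule u_τ = w_σ - 2w_η, u_s = w_η, u_ss = w_ηη.
Then u_τ + 2u_s = w_σ: the advection term cancels and the PDE becomes the heat equation w_σ = w_ηη on η ∈ ℝ.
Initial data: w(η,0) = u(η,0) = -sin(2η) + 3sin(5η).
On η ∈ ℝ each mode satisfies (sin(nη))″ = -n² sin(nη), so exp(-n²σ) sin(nη) solves the heat equation; by superposition w(η,σ) = Σ c_n exp(-n²σ) sin(nη).
Reading off the coefficients: c_2=-1, c_5=3, so w(η,σ) = -exp(-4σ)sin(2η) + 3exp(-25σ)sin(5η).
Substituting back η = s - 2τ, σ = τ: u(s,τ) = w(s - 2τ, τ).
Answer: u(s, τ) = -exp(-4τ)sin(2s - 4τ) + 3exp(-25τ)sin(5s - 10τ)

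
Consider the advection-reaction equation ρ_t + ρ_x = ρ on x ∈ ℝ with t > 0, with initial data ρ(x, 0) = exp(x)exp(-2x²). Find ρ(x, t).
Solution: Substitute ρ = exp(x)u.
Then ρ_x = exp(x)(u_x + u), ρ_t = exp(x)u_t; substituting and dividing by exp(x), the lower-order terms cancel: u_t + u_x = 0 (standard advection equation).
Data for u: u(x,0) = exp(-x)ρ(x,0) = exp(-2x²).
By characteristics (dx/dt = 1), u(x,t) = f(x - t) with f = u(·, 0).
So u(x,t) = exp(-2(-t + x)²), and ρ(x,t) = exp(x)u(x,t).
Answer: ρ(x, t) = exp(x)exp(-2(-t + x)²)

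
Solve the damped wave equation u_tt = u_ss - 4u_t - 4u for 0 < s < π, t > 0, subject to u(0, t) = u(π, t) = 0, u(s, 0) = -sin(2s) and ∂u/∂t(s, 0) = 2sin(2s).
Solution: Substitute u = exp(-2t)w, i.e. w = exp(2t)u.
By the product rule, u_t = exp(-2t)(w_t - 2w), u_tt = exp(-2t)(w_tt - 4w_t + 4w), u_ss = exp(-2t)w_ss.
Substituting into the PDE and dividing by exp(-2t): w_tt - 4w_t + 4w = w_ss - 4(w_t - 2w) - 4w.
The lower-order terms cancel, leaving the standard wave equation w_tt = w_ss.
Initial data for w: w(s,0) = u(s,0) = -sin(2s); w_t(s,0) = u_t(s,0) + 2u(s,0) = 0. The boundary conditions carry over: w(0,t) = w(π,t) = 0.
Solve for w:
  Using separation of variables w = X(s)T(t):
  Eigenfunctions: sin(ns), n = 1, 2, 3, ...
  General solution: w(s, t) = Σ [A_n cos(n t) + B_n sin(n t)] sin(ns)
  From w(s,0) = -sin(2s): A_2=-1. From w_t(s,0) = 0: all B_n = 0.
Hence w(s,t) = -sin(2s)cos(2t).
Transform back: u(s,t) = exp(-2t)w(s,t).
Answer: u(s, t) = -exp(-2t)sin(2s)cos(2t)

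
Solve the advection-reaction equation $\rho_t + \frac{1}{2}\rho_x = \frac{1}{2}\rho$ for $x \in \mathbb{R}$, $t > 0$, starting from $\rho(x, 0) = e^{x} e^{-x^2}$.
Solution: Substitute $\rho = e^{x}u$, i.e. $u = e^{-x}\rho$.
By the product rule, $\rho_x = e^{x}(u_x + u)$, $\rho_t = e^{x}u_t$.
Substituting into the PDE and dividing by $e^{x}$: $u_t + \frac{1}{2}(u_x + u) = \frac{1}{2}u$.
The lower-order terms cancel, leaving the standard advection equation $u_t + \frac{1}{2}u_x = 0$.
Initial data for $u$: $u(x,0) = e^{-x}\rho(x,0) = e^{-x^2}$.
Solve for $u$:
  By method of characteristics (waves move right with speed 1/2):
  Along characteristics $x - \frac{1}{2}t =$ const, $u$ is constant, so $u(x,t) = f(x - \frac{1}{2}t)$ with $f = u( \cdot , 0)$.
Hence $u(x,t) = e^{-(-t/2 + x)^2}$.
Transform back: $\rho(x,t) = e^{x}u(x,t)$.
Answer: $\rho(x, t) = e^{x} e^{-(-t/2 + x)^2}$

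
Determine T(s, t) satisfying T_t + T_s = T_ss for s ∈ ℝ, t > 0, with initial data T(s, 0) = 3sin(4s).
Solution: Change to a moving frame: let η = s - t, σ = t and write T(s,t) = u(η,σ).
By the chain rule T_t = u_σ - u_η, T_s = u_η, T_ss = u_ηη.
Then T_t + T_s = u_σ: the advection term cancels and the PDE becomes the heat equation u_σ = u_ηη on η ∈ ℝ.
Initial data: u(η,0) = T(η,0) = 3sin(4η).
On η ∈ ℝ each mode satisfies (sin(nη))″ = -n² sin(nη), so exp(-n²σ) sin(nη) solves the heat equation; by superposition u(η,σ) = Σ c_n exp(-n²σ) sin(nη).
Reading off the coefficients: c_4=3, so u(η,σ) = 3exp(-16σ)sin(4η).
Substituting back η = s - t, σ = t: T(s,t) = u(s - t, t).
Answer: T(s, t) = 3exp(-16t)sin(4s - 4t)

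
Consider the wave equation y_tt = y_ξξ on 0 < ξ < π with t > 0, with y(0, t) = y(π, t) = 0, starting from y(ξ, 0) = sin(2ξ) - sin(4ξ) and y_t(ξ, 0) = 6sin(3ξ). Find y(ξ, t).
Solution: Separating variables: y = Σ [A_n cos(ω_n t) + B_n sin(ω_n t)] sin(nξ), ω_n = n. From ICs (B_n = velocity coefficient / ω_n): A_2=1, A_4=-1, B_3=2.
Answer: y(ξ, t) = 2sin(3t)sin(3ξ) + sin(2ξ)cos(2t) - sin(4ξ)cos(4t)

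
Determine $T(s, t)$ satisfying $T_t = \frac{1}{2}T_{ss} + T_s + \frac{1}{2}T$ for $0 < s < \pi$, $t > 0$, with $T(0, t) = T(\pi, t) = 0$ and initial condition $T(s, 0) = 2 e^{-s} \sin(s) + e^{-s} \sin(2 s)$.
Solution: Substitute $T = e^{-s}u$.
Then $T_s = e^{-s}(u_s - u)$, $T_{ss} = e^{-s}(u_{ss} - 2u_s + u)$, $T_t = e^{-s}u_t$; substituting and dividing by $e^{-s}$, the lower-order terms cancel: $u_t = \frac{1}{2}u_{ss}$ (standard heat equation).
Data for $u$: $u(s,0) = e^{s}T(s,0) = 2 \sin(s) + \sin(2 s)$. The boundary conditions carry over: $u(0,t) = u(\pi,t) = 0$.
Separating variables: $u = \sum c_n e^{-n^2t/2} \sin(ns)$. From $u(s,0) = 2 \sin(s) + \sin(2 s)$: $c_1=2, c_2=1$.
So $u(s,t) = e^{-2 t} \sin(2 s) + 2 e^{-t/2} \sin(s)$, and $T(s,t) = e^{-s}u(s,t)$.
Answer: $T(s, t) = e^{-s} e^{-2 t} \sin(2 s) + 2 e^{-s} e^{-t/2} \sin(s)$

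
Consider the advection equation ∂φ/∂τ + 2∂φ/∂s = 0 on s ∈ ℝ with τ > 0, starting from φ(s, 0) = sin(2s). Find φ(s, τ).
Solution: By characteristics (ds/dτ = 2), φ(s,τ) = f(s - 2τ) with f = φ(·, 0).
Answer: φ(s, τ) = sin(2s - 4τ)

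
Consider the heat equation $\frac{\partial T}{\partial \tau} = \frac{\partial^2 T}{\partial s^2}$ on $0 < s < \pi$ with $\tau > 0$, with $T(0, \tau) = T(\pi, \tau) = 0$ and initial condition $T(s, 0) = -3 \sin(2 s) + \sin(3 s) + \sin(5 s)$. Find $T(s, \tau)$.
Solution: Separating variables: $T = \sum c_n e^{-n^2\tau} \sin(ns)$. From $T(s,0) = -3 \sin(2 s) + \sin(3 s) + \sin(5 s)$: $c_2=-3, c_3=1, c_5=1$.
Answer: $T(s, \tau) = -3 e^{-4 \tau} \sin(2 s) + e^{-9 \tau} \sin(3 s) + e^{-25 \tau} \sin(5 s)$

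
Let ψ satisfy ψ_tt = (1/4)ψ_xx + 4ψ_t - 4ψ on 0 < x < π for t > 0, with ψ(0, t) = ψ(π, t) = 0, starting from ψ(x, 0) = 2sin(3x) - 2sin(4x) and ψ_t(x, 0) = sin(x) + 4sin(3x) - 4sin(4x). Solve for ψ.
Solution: Substitute ψ = exp(2t)u.
Then ψ_t = exp(2t)(u_t + 2u), ψ_tt = exp(2t)(u_tt + 4u_t + 4u), ψ_xx = exp(2t)u_xx; substituting and dividing by exp(2t), the lower-order terms cancel: u_tt = (1/4)u_xx (standard wave equation).
Data for u: u(x,0) = ψ(x,0) = 2sin(3x) - 2sin(4x); u_t(x,0) = ψ_t(x,0) - 2ψ(x,0) = sin(x). The boundary conditions carry over: u(0,t) = u(π,t) = 0.
Separating variables: u = Σ [A_n cos(ω_n t) + B_n sin(ω_n t)] sin(nx), ω_n = n/2. From ICs (B_n = velocity coefficient / ω_n): A_3=2, A_4=-2, B_1=2.
So u(x,t) = 2sin(t/2)sin(x) + 2sin(3x)cos(3t/2) - 2sin(4x)cos(2t), and ψ(x,t) = exp(2t)u(x,t).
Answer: ψ(x, t) = 2exp(2t)sin(t/2)sin(x) + 2exp(2t)sin(3x)cos(3t/2) - 2exp(2t)sin(4x)cos(2t)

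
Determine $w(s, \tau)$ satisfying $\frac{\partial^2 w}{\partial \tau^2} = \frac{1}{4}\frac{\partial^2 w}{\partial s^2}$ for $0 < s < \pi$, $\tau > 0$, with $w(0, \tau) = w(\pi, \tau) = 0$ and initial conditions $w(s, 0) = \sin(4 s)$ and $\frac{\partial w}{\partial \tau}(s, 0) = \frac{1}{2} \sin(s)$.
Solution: Separating variables: $w = \sum [A_n \cos(\omega_n \tau) + B_n \sin(\omega_n \tau)] \sin(ns)$, $\omega_n = n/2$. From ICs ($B_n$ = velocity coefficient / $\omega_n$): $A_4=1, B_1=1$.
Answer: $w(s, \tau) = \sin(\tau/2) \sin(s) + \sin(4 s) \cos(2 \tau)$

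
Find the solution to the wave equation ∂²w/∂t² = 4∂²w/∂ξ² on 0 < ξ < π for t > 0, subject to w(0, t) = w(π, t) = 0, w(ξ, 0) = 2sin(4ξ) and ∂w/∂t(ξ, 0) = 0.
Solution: Separating variables: w = Σ [A_n cos(ω_n t) + B_n sin(ω_n t)] sin(nξ), ω_n = 2n. From ICs: A_4=2.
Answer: w(ξ, t) = 2sin(4ξ)cos(8t)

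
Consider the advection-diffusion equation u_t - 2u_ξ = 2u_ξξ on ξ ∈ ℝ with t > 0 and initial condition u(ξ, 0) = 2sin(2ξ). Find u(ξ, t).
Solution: Moving frame: η = ξ + 2t, σ = t, u = w(η,σ), so u_t = w_σ + 2w_η and u_ξξ = w_ηη.
Hence u_t - 2u_ξ = w_σ and the PDE becomes the heat equation w_σ = 2w_ηη on η ∈ ℝ.
Initial data: w(η,0) = u(η,0) = 2sin(2η). Each mode sin(nη) decays as exp(-2n²σ) on ℝ, so w(η,σ) = Σ c_n exp(-2n²σ) sin(nη) with c_2=2: w(η,σ) = 2exp(-8σ)sin(2η).
Substituting back: u(ξ,t) = w(ξ + 2t, t).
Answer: u(ξ, t) = 2exp(-8t)sin(4t + 2ξ)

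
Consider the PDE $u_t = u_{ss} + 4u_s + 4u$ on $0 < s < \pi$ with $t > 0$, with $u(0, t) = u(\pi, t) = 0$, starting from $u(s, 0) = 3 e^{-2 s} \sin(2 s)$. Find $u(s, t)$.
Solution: Substitute $u = e^{-2s}w$.
Then $u_s = e^{-2s}(w_s - 2w)$, $u_{ss} = e^{-2s}(w_{ss} - 4w_s + 4w)$, $u_t = e^{-2s}w_t$; substituting and dividing by $e^{-2s}$, the lower-order terms cancel: $w_t = w_{ss}$ (standard heat equation).
Data for $w$: $w(s,0) = e^{2s}u(s,0) = 3 \sin(2 s)$. The boundary conditions carry over: $w(0,t) = w(\pi,t) = 0$.
Separating variables: $w = \sum c_n e^{-n^2t} \sin(ns)$. From $w(s,0) = 3 \sin(2 s)$: $c_2=3$.
So $w(s,t) = 3 e^{-4 t} \sin(2 s)$, and $u(s,t) = e^{-2s}w(s,t)$.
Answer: $u(s, t) = 3 e^{-2 s} e^{-4 t} \sin(2 s)$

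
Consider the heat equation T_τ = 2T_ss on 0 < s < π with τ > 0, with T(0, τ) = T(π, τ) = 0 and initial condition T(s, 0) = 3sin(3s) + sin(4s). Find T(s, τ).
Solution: Using separation of variables T = X(s)G(τ):
Eigenfunctions: sin(ns), n = 1, 2, 3, ...
General solution: T(s, τ) = Σ c_n sin(ns) exp(-2n² τ)
Matching T(s,0) = 3sin(3s) + sin(4s) term by term: c_3=3, c_4=1.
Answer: T(s, τ) = 3exp(-18τ)sin(3s) + exp(-32τ)sin(4s)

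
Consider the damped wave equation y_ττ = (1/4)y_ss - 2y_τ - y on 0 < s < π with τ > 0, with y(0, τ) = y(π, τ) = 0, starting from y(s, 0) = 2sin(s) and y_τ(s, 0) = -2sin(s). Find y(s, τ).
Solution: Substitute y = exp(-τ)u.
Then y_τ = exp(-τ)(u_τ - u), y_ττ = exp(-τ)(u_ττ - 2u_τ + u), y_ss = exp(-τ)u_ss; substituting and dividing by exp(-τ), the lower-order terms cancel: u_ττ = (1/4)u_ss (standard wave equation).
Data for u: u(s,0) = y(s,0) = 2sin(s); u_τ(s,0) = y_τ(s,0) + y(s,0) = 0. The boundary conditions carry over: u(0,τ) = u(π,τ) = 0.
Separating variables: u = Σ [A_n cos(ω_n τ) + B_n sin(ω_n τ)] sin(ns), ω_n = n/2. From ICs: A_1=2.
So u(s,τ) = 2sin(s)cos(τ/2), and y(s,τ) = exp(-τ)u(s,τ).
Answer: y(s, τ) = 2exp(-τ)sin(s)cos(τ/2)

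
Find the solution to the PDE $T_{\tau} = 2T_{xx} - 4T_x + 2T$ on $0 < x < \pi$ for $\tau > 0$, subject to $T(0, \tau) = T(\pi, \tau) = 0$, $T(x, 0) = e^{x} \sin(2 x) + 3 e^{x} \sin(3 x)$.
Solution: Substitute $T = e^{x}u$, i.e. $u = e^{-x}T$.
By the product rule, $T_x = e^{x}(u_x + u)$, $T_{xx} = e^{x}(u_{xx} + 2u_x + u)$, $T_{\tau} = e^{x}u_{\tau}$.
Substituting into the PDE and dividing by $e^{x}$: $u_{\tau} = 2(u_{xx} + 2u_x + u) - 4(u_x + u) + 2u$.
The lower-order terms cancel, leaving the standard heat equation $u_{\tau} = 2u_{xx}$.
Initial data for $u$: $u(x,0) = e^{-x}T(x,0) = \sin(2 x) + 3 \sin(3 x)$. The boundary conditions carry over: $u(0,\tau) = u(\pi,\tau) = 0$.
Solve for $u$:
  Using separation of variables $u = X(x)G(\tau)$:
  Eigenfunctions: $\sin(nx)$, $n = 1, 2, 3, \ldots$
  General solution: $u(x, \tau) = \sum c_n \sin(nx) e^{-2n^2 \tau}$
  Matching $u(x,0) = \sin(2 x) + 3 \sin(3 x)$ term by term: $c_2=1, c_3=3$.
Hence $u(x,\tau) = e^{-8 \tau} \sin(2 x) + 3 e^{-18 \tau} \sin(3 x)$.
Transform back: $T(x,\tau) = e^{x}u(x,\tau)$.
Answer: $T(x, \tau) = e^{-8 \tau} e^{x} \sin(2 x) + 3 e^{-18 \tau} e^{x} \sin(3 x)$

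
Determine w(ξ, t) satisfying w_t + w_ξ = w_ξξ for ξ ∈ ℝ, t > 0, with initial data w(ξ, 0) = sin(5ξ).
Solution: Moving frame: η = ξ - t, σ = t, w = u(η,σ), so w_t = u_σ - u_η and w_ξξ = u_ηη.
Hence w_t + w_ξ = u_σ and the PDE becomes the heat equation u_σ = u_ηη on η ∈ ℝ.
Initial data: u(η,0) = w(η,0) = sin(5η). Each mode sin(nη) decays as exp(-n²σ) on ℝ, so u(η,σ) = Σ c_n exp(-n²σ) sin(nη) with c_5=1: u(η,σ) = exp(-25σ)sin(5η).
Substituting back: w(ξ,t) = u(ξ - t, t).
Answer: w(ξ, t) = -exp(-25t)sin(5t - 5ξ)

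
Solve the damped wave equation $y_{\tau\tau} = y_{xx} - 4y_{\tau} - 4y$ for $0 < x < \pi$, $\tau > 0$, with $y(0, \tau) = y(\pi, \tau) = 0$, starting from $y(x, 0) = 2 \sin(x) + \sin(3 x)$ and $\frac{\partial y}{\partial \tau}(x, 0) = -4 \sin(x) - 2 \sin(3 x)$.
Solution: Substitute $y = e^{-2\tau}u$.
Then $y_{\tau} = e^{-2\tau}(u_{\tau} - 2u)$, $y_{\tau\tau} = e^{-2\tau}(u_{\tau\tau} - 4u_{\tau} + 4u)$, $y_{xx} = e^{-2\tau}u_{xx}$; substituting and dividing by $e^{-2\tau}$, the lower-order terms cancel: $u_{\tau\tau} = u_{xx}$ (standard wave equation).
Data for $u$: $u(x,0) = y(x,0) = 2 \sin(x) + \sin(3 x)$; $u_{\tau}(x,0) = y_{\tau}(x,0) + 2y(x,0) = 0$. The boundary conditions carry over: $u(0,\tau) = u(\pi,\tau) = 0$.
Separating variables: $u = \sum [A_n \cos(\omega_n \tau) + B_n \sin(\omega_n \tau)] \sin(nx)$, $\omega_n = n$. From ICs: $A_1=2, A_3=1$.
So $u(x,\tau) = 2 \sin(x) \cos(\tau) + \sin(3 x) \cos(3 \tau)$, and $y(x,\tau) = e^{-2\tau}u(x,\tau)$.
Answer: $y(x, \tau) = 2 e^{-2 \tau} \sin(x) \cos(\tau) + e^{-2 \tau} \sin(3 x) \cos(3 \tau)$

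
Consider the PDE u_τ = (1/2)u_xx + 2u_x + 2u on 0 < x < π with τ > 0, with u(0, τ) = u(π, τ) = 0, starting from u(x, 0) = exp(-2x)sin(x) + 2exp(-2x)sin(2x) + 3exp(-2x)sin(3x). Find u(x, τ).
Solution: Substitute u = exp(-2x)w, i.e. w = exp(2x)u.
By the product rule, u_x = exp(-2x)(w_x - 2w), u_xx = exp(-2x)(w_xx - 4w_x + 4w), u_τ = exp(-2x)w_τ.
Substituting into the PDE and dividing by exp(-2x): w_τ = (1/2)(w_xx - 4w_x + 4w) + 2(w_x - 2w) + 2w.
The lower-order terms cancel, leaving the standard heat equation w_τ = (1/2)w_xx.
Initial data for w: w(x,0) = exp(2x)u(x,0) = sin(x) + 2sin(2x) + 3sin(3x). The boundary conditions carry over: w(0,τ) = w(π,τ) = 0.
Solve for w:
  Using separation of variables w = X(x)T(τ):
  Eigenfunctions: sin(nx), n = 1, 2, 3, ...
  General solution: w(x, τ) = Σ c_n sin(nx) exp(-n² τ/2)
  Matching w(x,0) = sin(x) + 2sin(2x) + 3sin(3x) term by term: c_1=1, c_2=2, c_3=3.
Hence w(x,τ) = 2exp(-2τ)sin(2x) + exp(-τ/2)sin(x) + 3exp(-9τ/2)sin(3x).
Transform back: u(x,τ) = exp(-2x)w(x,τ).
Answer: u(x, τ) = 2exp(-2x)exp(-2τ)sin(2x) + exp(-2x)exp(-τ/2)sin(x) + 3exp(-2x)exp(-9τ/2)sin(3x)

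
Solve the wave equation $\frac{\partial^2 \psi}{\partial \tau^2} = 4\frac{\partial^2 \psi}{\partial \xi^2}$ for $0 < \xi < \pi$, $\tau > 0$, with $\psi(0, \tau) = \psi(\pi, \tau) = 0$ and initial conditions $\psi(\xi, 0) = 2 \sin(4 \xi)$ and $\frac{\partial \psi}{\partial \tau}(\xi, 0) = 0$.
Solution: Using separation of variables $\psi = X(\xi)T(\tau)$:
Eigenfunctions: $\sin(n\xi)$, $n = 1, 2, 3, \ldots$
General solution: $\psi(\xi, \tau) = \sum [A_n \cos(2n \tau) + B_n \sin(2n \tau)] \sin(n\xi)$
From $\psi(\xi,0) = 2 \sin(4 \xi)$: $A_4=2$. From $\psi_{\tau}(\xi,0) = 0$: all $B_n = 0$.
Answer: $\psi(\xi, \tau) = 2 \sin(4 \xi) \cos(8 \tau)$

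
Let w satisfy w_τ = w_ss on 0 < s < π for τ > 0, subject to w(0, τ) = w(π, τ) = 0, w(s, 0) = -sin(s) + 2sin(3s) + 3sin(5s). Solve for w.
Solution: Using separation of variables w = X(s)T(τ):
Eigenfunctions: sin(ns), n = 1, 2, 3, ...
General solution: w(s, τ) = Σ c_n sin(ns) exp(-n² τ)
Matching w(s,0) = -sin(s) + 2sin(3s) + 3sin(5s) term by term: c_1=-1, c_3=2, c_5=3.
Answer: w(s, τ) = -exp(-τ)sin(s) + 2exp(-9τ)sin(3s) + 3exp(-25τ)sin(5s)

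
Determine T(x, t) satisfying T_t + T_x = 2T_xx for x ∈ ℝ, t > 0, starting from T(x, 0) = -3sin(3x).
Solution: Change to a moving frame: let η = x - t, σ = t and write T(x,t) = u(η,σ).
By the chain rule T_t = u_σ - u_η, T_x = u_η, T_xx = u_ηη.
Then T_t + T_x = u_σ: the advection term cancels and the PDE becomes the heat equation u_σ = 2u_ηη on η ∈ ℝ.
Initial data: u(η,0) = T(η,0) = -3sin(3η).
On η ∈ ℝ each mode satisfies (sin(nη))″ = -n² sin(nη), so exp(-2n²σ) sin(nη) solves the heat equation; by superposition u(η,σ) = Σ c_n exp(-2n²σ) sin(nη).
Reading off the coefficients: c_3=-3, so u(η,σ) = -3exp(-18σ)sin(3η).
Substituting back η = x - t, σ = t: T(x,t) = u(x - t, t).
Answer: T(x, t) = 3exp(-18t)sin(3t - 3x)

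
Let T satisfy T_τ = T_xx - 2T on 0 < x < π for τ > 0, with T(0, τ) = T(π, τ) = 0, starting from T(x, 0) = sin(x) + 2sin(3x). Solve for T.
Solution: Substitute T = exp(-2τ)u, i.e. u = exp(2τ)T.
By the product rule, T_τ = exp(-2τ)(u_τ - 2u), T_xx = exp(-2τ)u_xx.
Substituting into the PDE and dividing by exp(-2τ): u_τ - 2u = u_xx - 2u.
The lower-order terms cancel, leaving the standard heat equation u_τ = u_xx.
Initial data for u: u(x,0) = T(x,0) = sin(x) + 2sin(3x). The boundary conditions carry over: u(0,τ) = u(π,τ) = 0.
Solve for u:
  Using separation of variables u = X(x)G(τ):
  Eigenfunctions: sin(nx), n = 1, 2, 3, ...
  General solution: u(x, τ) = Σ c_n sin(nx) exp(-n² τ)
  Matching u(x,0) = sin(x) + 2sin(3x) term by term: c_1=1, c_3=2.
Hence u(x,τ) = exp(-τ)sin(x) + 2exp(-9τ)sin(3x).
Transform back: T(x,τ) = exp(-2τ)u(x,τ).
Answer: T(x, τ) = exp(-3τ)sin(x) + 2exp(-11τ)sin(3x)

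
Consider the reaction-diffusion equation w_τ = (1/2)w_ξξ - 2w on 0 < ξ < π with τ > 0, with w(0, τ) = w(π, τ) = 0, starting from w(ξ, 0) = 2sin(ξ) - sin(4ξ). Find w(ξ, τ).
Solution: Substitute w = exp(-2τ)u, i.e. u = exp(2τ)w.
By the product rule, w_τ = exp(-2τ)(u_τ - 2u), w_ξξ = exp(-2τ)u_ξξ.
Substituting into the PDE and dividing by exp(-2τ): u_τ - 2u = (1/2)u_ξξ - 2u.
The lower-order terms cancel, leaving the standard heat equation u_τ = (1/2)u_ξξ.
Initial data for u: u(ξ,0) = w(ξ,0) = 2sin(ξ) - sin(4ξ). The boundary conditions carry over: u(0,τ) = u(π,τ) = 0.
Solve for u:
  Using separation of variables u = X(ξ)T(τ):
  Eigenfunctions: sin(nξ), n = 1, 2, 3, ...
  General solution: u(ξ, τ) = Σ c_n sin(nξ) exp(-n² τ/2)
  Matching u(ξ,0) = 2sin(ξ) - sin(4ξ) term by term: c_1=2, c_4=-1.
Hence u(ξ,τ) = -exp(-8τ)sin(4ξ) + 2exp(-τ/2)sin(ξ).
Transform back: w(ξ,τ) = exp(-2τ)u(ξ,τ).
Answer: w(ξ, τ) = -exp(-10τ)sin(4ξ) + 2exp(-5τ/2)sin(ξ)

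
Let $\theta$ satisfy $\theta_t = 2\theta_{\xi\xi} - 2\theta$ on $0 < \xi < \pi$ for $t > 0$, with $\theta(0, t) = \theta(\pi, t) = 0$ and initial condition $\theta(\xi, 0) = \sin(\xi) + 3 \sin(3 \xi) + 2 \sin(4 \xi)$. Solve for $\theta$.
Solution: Substitute $\theta = e^{-2t}u$.
Then $\theta_t = e^{-2t}(u_t - 2u)$, $\theta_{\xi\xi} = e^{-2t}u_{\xi\xi}$; substituting and dividing by $e^{-2t}$, the lower-order terms cancel: $u_t = 2u_{\xi\xi}$ (standard heat equation).
Data for $u$: $u(\xi,0) = \theta(\xi,0) = \sin(\xi) + 3 \sin(3 \xi) + 2 \sin(4 \xi)$. The boundary conditions carry over: $u(0,t) = u(\pi,t) = 0$.
Separating variables: $u = \sum c_n e^{-2n^2t} \sin(n\xi)$. From $u(\xi,0) = \sin(\xi) + 3 \sin(3 \xi) + 2 \sin(4 \xi)$: $c_1=1, c_3=3, c_4=2$.
So $u(\xi,t) = e^{-2 t} \sin(\xi) + 3 e^{-18 t} \sin(3 \xi) + 2 e^{-32 t} \sin(4 \xi)$, and $\theta(\xi,t) = e^{-2t}u(\xi,t)$.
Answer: $\theta(\xi, t) = e^{-4 t} \sin(\xi) + 3 e^{-20 t} \sin(3 \xi) + 2 e^{-34 t} \sin(4 \xi)$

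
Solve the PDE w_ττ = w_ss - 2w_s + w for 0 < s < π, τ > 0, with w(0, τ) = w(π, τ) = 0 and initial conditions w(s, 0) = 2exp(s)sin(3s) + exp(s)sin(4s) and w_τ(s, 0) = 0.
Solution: Substitute w = exp(s)u, i.e. u = exp(-s)w.
By the product rule, w_s = exp(s)(u_s + u), w_ss = exp(s)(u_ss + 2u_s + u), w_ττ = exp(s)u_ττ.
Substituting into the PDE and dividing by exp(s): u_ττ = (u_ss + 2u_s + u) - 2(u_s + u) + u.
The lower-order terms cancel, leaving the standard wave equation u_ττ = u_ss.
Initial data for u: u(s,0) = exp(-s)w(s,0) = 2sin(3s) + sin(4s); u_τ(s,0) = exp(-s)w_τ(s,0) = 0. The boundary conditions carry over: u(0,τ) = u(π,τ) = 0.
Solve for u:
  Using separation of variables u = X(s)T(τ):
  Eigenfunctions: sin(ns), n = 1, 2, 3, ...
  General solution: u(s, τ) = Σ [A_n cos(n τ) + B_n sin(n τ)] sin(ns)
  From u(s,0) = 2sin(3s) + sin(4s): A_3=2, A_4=1. From u_τ(s,0) = 0: all B_n = 0.
Hence u(s,τ) = 2sin(3s)cos(3τ) + sin(4s)cos(4τ).
Transform back: w(s,τ) = exp(s)u(s,τ).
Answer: w(s, τ) = 2exp(s)sin(3s)cos(3τ) + exp(s)sin(4s)cos(4τ)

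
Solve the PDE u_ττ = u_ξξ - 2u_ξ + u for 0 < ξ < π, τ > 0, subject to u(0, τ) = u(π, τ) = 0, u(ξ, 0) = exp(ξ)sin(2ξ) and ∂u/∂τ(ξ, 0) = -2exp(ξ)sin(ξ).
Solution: Substitute u = exp(ξ)w, i.e. w = exp(-ξ)u.
By the product rule, u_ξ = exp(ξ)(w_ξ + w), u_ξξ = exp(ξ)(w_ξξ + 2w_ξ + w), u_ττ = exp(ξ)w_ττ.
Substituting into the PDE and dividing by exp(ξ): w_ττ = (w_ξξ + 2w_ξ + w) - 2(w_ξ + w) + w.
The lower-order terms cancel, leaving the standard wave equation w_ττ = w_ξξ.
Initial data for w: w(ξ,0) = exp(-ξ)u(ξ,0) = sin(2ξ); w_τ(ξ,0) = exp(-ξ)u_τ(ξ,0) = -2sin(ξ). The boundary conditions carry over: w(0,τ) = w(π,τ) = 0.
Solve for w:
  Using separation of variables w = X(ξ)T(τ):
  Eigenfunctions: sin(nξ), n = 1, 2, 3, ...
  General solution: w(ξ, τ) = Σ [A_n cos(n τ) + B_n sin(n τ)] sin(nξ)
  From w(ξ,0) = sin(2ξ): A_2=1. From w_τ(ξ,0) = -2sin(ξ), using w_τ(ξ,0) = Σ ω_n B_n sin(nξ) with ω_n = n: B_1 = (-2)/1 = -2.
Hence w(ξ,τ) = -2sin(ξ)sin(τ) + sin(2ξ)cos(2τ).
Transform back: u(ξ,τ) = exp(ξ)w(ξ,τ).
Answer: u(ξ, τ) = -2exp(ξ)sin(ξ)sin(τ) + exp(ξ)sin(2ξ)cos(2τ)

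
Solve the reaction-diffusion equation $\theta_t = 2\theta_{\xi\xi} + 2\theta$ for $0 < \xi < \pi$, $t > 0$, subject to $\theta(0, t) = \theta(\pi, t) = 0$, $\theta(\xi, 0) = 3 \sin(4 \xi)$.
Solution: Substitute $\theta = e^{2t}u$.
Then $\theta_t = e^{2t}(u_t + 2u)$, $\theta_{\xi\xi} = e^{2t}u_{\xi\xi}$; substituting and dividing by $e^{2t}$, the lower-order terms cancel: $u_t = 2u_{\xi\xi}$ (standard heat equation).
Data for $u$: $u(\xi,0) = \theta(\xi,0) = 3 \sin(4 \xi)$. The boundary conditions carry over: $u(0,t) = u(\pi,t) = 0$.
Separating variables: $u = \sum c_n e^{-2n^2t} \sin(n\xi)$. From $u(\xi,0) = 3 \sin(4 \xi)$: $c_4=3$.
So $u(\xi,t) = 3 e^{-32 t} \sin(4 \xi)$, and $\theta(\xi,t) = e^{2t}u(\xi,t)$.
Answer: $\theta(\xi, t) = 3 e^{-30 t} \sin(4 \xi)$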